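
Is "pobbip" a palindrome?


Word: "pobbip"
Reversed: "pibbop"
Forward == Backward? pobbip != pibbop
Palindrome = No


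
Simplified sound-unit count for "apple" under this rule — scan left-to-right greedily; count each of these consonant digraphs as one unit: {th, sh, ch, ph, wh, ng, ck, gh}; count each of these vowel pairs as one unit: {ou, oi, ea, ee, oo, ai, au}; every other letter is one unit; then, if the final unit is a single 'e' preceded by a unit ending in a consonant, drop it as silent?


Word: "apple" (5 letters)
Left-to-right scan:
  1. 'a' (letter)
  2. 'p' (letter)
  3. 'p' (letter)
  4. 'l' (letter)
  5. 'e' (letter)
Units from scan: 5
Final unit is 'e' after a consonant -> drop as silent (-1)
Sound units = 4 units


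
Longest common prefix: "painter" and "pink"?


Word 1: "painter"
Word 2: "pink"
Comparing from start:
  Pos 0: 'p' == 'p'
  Pos 1: 'a' != 'i' (stop)
LCP = "p" (length 1)


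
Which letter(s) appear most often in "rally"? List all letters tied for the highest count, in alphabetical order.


Word: "rally"
Letter counts:
  'a': 1
  'l': 2
  'r': 1
  'y': 1
Maximum count = 2
Most frequent = 'l' (2 times each)


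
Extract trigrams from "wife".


Word: "wife" (length 4)
Number of trigrams = 4 - 3 + 1 = 2
  Position 0: "wif"
  Position 1: "ife"
Trigrams = "wif", "ife"


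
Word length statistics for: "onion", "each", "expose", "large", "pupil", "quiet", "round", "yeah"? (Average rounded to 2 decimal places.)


Lengths: "onion"=5, "each"=4, "expose"=6, "large"=5, "pupil"=5, "quiet"=5, "round"=5, "yeah"=4
Sum = 39, Count = 8
Average = 39/8 = 4.88
= avg=4.88, min=4, max=6


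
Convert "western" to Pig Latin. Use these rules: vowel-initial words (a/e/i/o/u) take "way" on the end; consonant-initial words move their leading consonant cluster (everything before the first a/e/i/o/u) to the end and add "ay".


Word: "western"
Starts with consonant(s) → move to end, add 'ay'
Consonant cluster: "w"
Pig Latin = "esternway"


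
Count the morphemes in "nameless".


Word: "nameless"
Morphemes: name / -less
Each morpheme carries meaning
= 2 morphemes


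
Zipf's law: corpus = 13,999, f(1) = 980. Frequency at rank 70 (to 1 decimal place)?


Zipf's law: f(r) = f(1) / r
f(1) = 980
f(70) = 980 / 70
= 14.0 occurrences


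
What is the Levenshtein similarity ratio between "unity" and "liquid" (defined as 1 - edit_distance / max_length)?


Word 1: "unity" (length 5)
Word 2: "liquid" (length 6)
One optimal edit sequence:
  1. insert 'l'  (+1)
  2. substitute 'u' -> 'i'  (+1)
  3. substitute 'n' -> 'q'  (+1)
  4. substitute 'i' -> 'u'  (+1)
  5. substitute 't' -> 'i'  (+1)
  6. substitute 'y' -> 'd'  (+1)
Edit distance = 6
Max length = max(5, 6) = 6
Similarity = 1 - 6/6
= 0.0000


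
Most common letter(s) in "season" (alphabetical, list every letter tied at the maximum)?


Word: "season"
Letter counts:
  'a': 1
  'e': 1
  'n': 1
  'o': 1
  's': 2
Maximum count = 2
Most frequent = 's' (2 times each)


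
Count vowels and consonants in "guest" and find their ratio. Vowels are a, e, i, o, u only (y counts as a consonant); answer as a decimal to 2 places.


Word: "guest"
Vowels (a,e,i,o,u): 2
Consonants: 3
Ratio = 2/3
= 0.67


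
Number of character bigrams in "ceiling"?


Word: "ceiling" (length 7)
Number of 2-grams = length - 2 + 1 = 7 - 2 + 1
= 6


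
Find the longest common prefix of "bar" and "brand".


Word 1: "bar"
Word 2: "brand"
Comparing from start:
  Pos 0: 'b' == 'b'
  Pos 1: 'a' != 'r' (stop)
LCP = "b" (length 1)


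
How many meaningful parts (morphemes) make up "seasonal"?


Word: "seasonal"
Morphemes: season | -al
Each morpheme carries meaning
= 2 morphemes


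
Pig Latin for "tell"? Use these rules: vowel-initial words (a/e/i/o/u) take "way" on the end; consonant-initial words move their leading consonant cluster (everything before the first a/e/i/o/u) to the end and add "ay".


Word: "tell"
Starts with consonant(s) → move to end, add 'ay'
Consonant cluster: "t"
Pig Latin = "elltay"


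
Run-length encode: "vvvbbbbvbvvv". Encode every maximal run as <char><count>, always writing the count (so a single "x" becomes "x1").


String: "vvvbbbbvbvvv"
Scanning for consecutive runs:
  'v' x 3
  'b' x 4
  'v' x 1
  'b' x 1
  'v' x 3
RLE = "v3b4v1b1v3"


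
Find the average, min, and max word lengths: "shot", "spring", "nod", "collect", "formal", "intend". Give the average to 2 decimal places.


Lengths: "shot"=4, "spring"=6, "nod"=3, "collect"=7, "formal"=6, "intend"=6
Sum = 32, Count = 6
Average = 32/6 = 5.33
= avg=5.33, min=3, max=7


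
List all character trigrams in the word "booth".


Word: "booth" (length 5)
Number of trigrams = 5 - 3 + 1 = 3
  Position 0: "boo"
  Position 1: "oot"
  Position 2: "oth"
Trigrams = "boo", "oot", "oth"


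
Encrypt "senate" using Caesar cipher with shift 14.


Word: "senate"
Shift: 14
Each letter → (letter + shift) mod 26:
  's' (18) + 14 = 6 → 'g'
  'e' (4) + 14 = 18 → 's'
  'n' (13) + 14 = 1 → 'b'
  'a' (0) + 14 = 14 → 'o'
  't' (19) + 14 = 7 → 'h'
  'e' (4) + 14 = 18 → 's'
Result = "gsbohs"


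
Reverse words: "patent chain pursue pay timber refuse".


Original: "patent chain pursue pay timber refuse"
Words (1..n): patent | chain | pursue | pay | timber | refuse
Reversed (n..1): refuse | timber | pay | pursue | chain | patent
Result = "refuse timber pay pursue chain patent"


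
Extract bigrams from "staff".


Word: "staff" (length 5)
Number of bigrams = 5 - 2 + 1 = 4
  Position 0: "st"
  Position 1: "ta"
  Position 2: "af"
  Position 3: "ff"
Bigrams = "st", "ta", "af", "ff"


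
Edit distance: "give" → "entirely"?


Word 1: "give" (length 4)
Word 2: "entirely" (length 8)
One optimal edit sequence (insert/delete/substitute each cost 1):
  1. insert 'e'  (+1)
  2. insert 'n'  (+1)
  3. substitute 'g' -> 't'  (+1)
  4. keep 'i'
  5. substitute 'v' -> 'r'  (+1)
  6. keep 'e'
  7. insert 'l'  (+1)
  8. insert 'y'  (+1)
Total edit operations: 6
Edit distance = 6


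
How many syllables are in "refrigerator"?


Word: "refrigerator"
Syllable breakdown: re · frig · er · a · tor
Counting: 5 parts
= 5 syllables


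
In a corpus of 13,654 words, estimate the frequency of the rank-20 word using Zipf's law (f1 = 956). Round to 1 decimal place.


Zipf's law: f(r) = f(1) / r
f(1) = 956
f(20) = 956 / 20
= 47.8 occurrences


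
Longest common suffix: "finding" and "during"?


Word 1: "finding"
Word 2: "during"
Comparing from end:
  Pos -1: 'g' == 'g'
  Pos -2: 'n' == 'n'
  Pos -3: 'i' == 'i'
  Pos -4: 'd' != 'r' (stop)
LCS = "ing" (length 3)


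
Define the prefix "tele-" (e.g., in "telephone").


Prefix: tele-
As in: telephone -> tele- + phone
Meaning = distant


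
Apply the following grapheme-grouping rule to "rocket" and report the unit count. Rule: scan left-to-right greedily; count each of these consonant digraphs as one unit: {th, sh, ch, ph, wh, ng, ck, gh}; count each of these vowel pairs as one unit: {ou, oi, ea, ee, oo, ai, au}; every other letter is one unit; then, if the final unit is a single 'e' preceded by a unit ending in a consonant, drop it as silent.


Word: "rocket" (6 letters)
Left-to-right scan:
  [1] 'r' (letter)
  [2] 'o' (letter)
  [3] 'ck' (digraph)
  [4] 'e' (letter)
  [5] 't' (letter)
Units from scan: 5
Sound units = 5 units


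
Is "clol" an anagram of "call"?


Word 1: "call" → sorted: acll
Word 2: "clol" → sorted: cllo
Same letters? acll != cllo
Anagram = No


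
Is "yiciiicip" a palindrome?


Word: "yiciiicip"
Reversed: "piciiiciy"
Forward == Backward? yiciiicip != piciiiciy
Palindrome = No


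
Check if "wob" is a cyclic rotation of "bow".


Word: "bow", Candidate: "wob"
Method: check if candidate is substring of word+word
"bowbow" contains "wob"? No
Is rotation = No


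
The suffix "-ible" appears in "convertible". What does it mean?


Suffix: -ible
As in: convertible -> convert + -ible
Meaning = capable of


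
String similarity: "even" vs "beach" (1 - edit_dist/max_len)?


Word 1: "even" (length 4)
Word 2: "beach" (length 5)
One optimal edit sequence:
  1. insert 'b'  (+1)
  2. keep 'e'
  3. substitute 'v' -> 'a'  (+1)
  4. substitute 'e' -> 'c'  (+1)
  5. substitute 'n' -> 'h'  (+1)
Edit distance = 4
Max length = max(4, 5) = 5
Similarity = 1 - 4/5
= 0.2000


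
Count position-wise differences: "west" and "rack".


Comparing character by character (same length = 4):
  Pos 0: 'w' vs 'r' !=
  Pos 1: 'e' vs 'a' !=
  Pos 2: 's' vs 'c' !=
  Pos 3: 't' vs 'k' !=
Hamming distance = 4


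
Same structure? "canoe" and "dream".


Pattern of "canoe": [0, 1, 2, 3, 4]
Pattern of "dream": [0, 1, 2, 3, 4]
Patterns match
Same pattern = Yes


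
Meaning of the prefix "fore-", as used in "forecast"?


Prefix: fore-
Example: forecast = fore- + cast
Meaning = before


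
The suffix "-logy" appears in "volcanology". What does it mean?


Suffix: -logy
Example: volcanology (volcano + -logy)
Meaning = study of


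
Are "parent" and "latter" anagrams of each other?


Word 1: "parent" → sorted: aenprt
Word 2: "latter" → sorted: aelrtt
Same letters? aenprt != aelrtt
Anagram = No


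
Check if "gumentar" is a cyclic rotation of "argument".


Word: "argument", Candidate: "gumentar"
Method: check if candidate is substring of word+word
"argumentargument" contains "gumentar"? Yes
Is rotation = Yes


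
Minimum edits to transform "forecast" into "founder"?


Word 1: "forecast" (length 8)
Word 2: "founder" (length 7)
One optimal edit sequence (insert/delete/substitute each cost 1):
  1. keep 'f'
  2. keep 'o'
  3. delete 'r'  (+1)
  4. substitute 'e' -> 'u'  (+1)
  5. substitute 'c' -> 'n'  (+1)
  6. substitute 'a' -> 'd'  (+1)
  7. substitute 's' -> 'e'  (+1)
  8. substitute 't' -> 'r'  (+1)
Total edit operations: 6
Edit distance = 6


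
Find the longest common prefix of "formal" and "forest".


Word 1: "formal"
Word 2: "forest"
Comparing from start:
  Pos 0: 'f' == 'f'
  Pos 1: 'o' == 'o'
  Pos 2: 'r' == 'r'
  Pos 3: 'm' != 'e' (stop)
LCP = "for" (length 3)


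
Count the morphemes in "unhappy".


Word: "unhappy"
Morphemes: un- + happy
Each morpheme carries meaning
= 2 morphemes


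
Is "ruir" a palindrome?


Word: "ruir"
Reversed: "riur"
Forward == Backward? ruir != riur
Palindrome = No


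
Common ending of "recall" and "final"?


Word 1: "recall"
Word 2: "final"
Comparing from end:
  Pos -1: 'l' == 'l'
  Pos -2: 'l' != 'a' (stop)
LCS = "l" (length 1)


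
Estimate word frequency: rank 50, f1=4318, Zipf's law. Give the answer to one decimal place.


Zipf's law: f(r) = f(1) / r
f(1) = 4318
f(50) = 4318 / 50
= 86.4 occurrences


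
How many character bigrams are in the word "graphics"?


Word: "graphics" (length 8)
Number of 2-grams = length - 2 + 1 = 8 - 2 + 1
= 7


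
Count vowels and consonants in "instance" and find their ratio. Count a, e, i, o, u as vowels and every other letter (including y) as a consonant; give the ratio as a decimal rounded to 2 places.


Word: "instance"
Vowels (a,e,i,o,u): 3
Consonants: 5
Ratio = 3/5
= 0.60


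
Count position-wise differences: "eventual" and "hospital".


Comparing character by character (same length = 8):
  Pos 0: 'e' vs 'h' !=
  Pos 1: 'v' vs 'o' !=
  Pos 2: 'e' vs 's' !=
  Pos 3: 'n' vs 'p' !=
  Pos 4: 't' vs 'i' !=
  Pos 5: 'u' vs 't' !=
  Pos 6: 'a' vs 'a' =
  Pos 7: 'l' vs 'l' =
Hamming distance = 6


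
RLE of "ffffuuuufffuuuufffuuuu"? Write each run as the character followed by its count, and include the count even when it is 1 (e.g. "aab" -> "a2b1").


String: "ffffuuuufffuuuufffuuuu"
Scanning for consecutive runs:
  'f' x 4
  'u' x 4
  'f' x 3
  'u' x 4
  'f' x 3
  'u' x 4
RLE = "f4u4f3u4f3u4"


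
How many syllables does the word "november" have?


Word: "november"
Syllable breakdown: no | vem | ber
Counting: 3 parts
= 3 syllables


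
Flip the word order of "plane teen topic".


Original: "plane teen topic"
Words (1..n): plane | teen | topic
Reversed (n..1): topic | teen | plane
Result = "topic teen plane"


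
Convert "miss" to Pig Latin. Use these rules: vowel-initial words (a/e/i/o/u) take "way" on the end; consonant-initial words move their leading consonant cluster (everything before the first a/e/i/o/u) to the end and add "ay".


Word: "miss"
Starts with consonant(s) → move to end, add 'ay'
Consonant cluster: "m"
Pig Latin = "issmay"


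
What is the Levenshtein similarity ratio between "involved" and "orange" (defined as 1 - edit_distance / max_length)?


Word 1: "involved" (length 8)
Word 2: "orange" (length 6)
One optimal edit sequence:
  1. delete 'i'  (+1)
  2. substitute 'n' -> 'o'  (+1)
  3. substitute 'v' -> 'r'  (+1)
  4. substitute 'o' -> 'a'  (+1)
  5. substitute 'l' -> 'n'  (+1)
  6. substitute 'v' -> 'g'  (+1)
  7. keep 'e'
  8. delete 'd'  (+1)
Edit distance = 7
Max length = max(8, 6) = 8
Similarity = 1 - 7/8
= 0.1250


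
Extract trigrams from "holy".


Word: "holy" (length 4)
Number of trigrams = 4 - 3 + 1 = 2
  Position 0: "hol"
  Position 1: "oly"
Trigrams = "hol", "oly"


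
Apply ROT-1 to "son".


Word: "son"
Shift: 1
Each letter → (letter + shift) mod 26:
  's' (18) + 1 = 19 → 't'
  'o' (14) + 1 = 15 → 'p'
  'n' (13) + 1 = 14 → 'o'
Result = "tpo"


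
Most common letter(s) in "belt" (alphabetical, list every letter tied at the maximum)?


Word: "belt"
Letter counts:
  'b': 1
  'e': 1
  'l': 1
  't': 1
Maximum count = 1
Most frequent = 'b', 'e', 'l', 't' (1 time each)


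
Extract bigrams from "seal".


Word: "seal" (length 4)
Number of bigrams = 4 - 2 + 1 = 3
  Position 0: "se"
  Position 1: "ea"
  Position 2: "al"
Bigrams = "se", "ea", "al"


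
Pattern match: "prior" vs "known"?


Pattern of "prior": [0, 1, 2, 3, 1]
Pattern of "known": [0, 1, 2, 3, 1]
Patterns match
Same pattern = Yes


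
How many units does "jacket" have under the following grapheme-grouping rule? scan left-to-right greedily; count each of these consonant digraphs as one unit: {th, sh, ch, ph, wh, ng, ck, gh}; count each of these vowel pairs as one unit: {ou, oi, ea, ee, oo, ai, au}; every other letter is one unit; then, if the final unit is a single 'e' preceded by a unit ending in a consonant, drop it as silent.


Word: "jacket" (6 letters)
Left-to-right scan:
  (1) 'j' (letter)
  (2) 'a' (letter)
  (3) 'ck' (digraph)
  (4) 'e' (letter)
  (5) 't' (letter)
Units from scan: 5
Sound units = 5 units


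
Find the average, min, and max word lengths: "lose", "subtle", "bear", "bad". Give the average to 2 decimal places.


Lengths: "lose"=4, "subtle"=6, "bear"=4, "bad"=3
Sum = 17, Count = 4
Average = 17/4 = 4.25
= avg=4.25, min=3, max=6


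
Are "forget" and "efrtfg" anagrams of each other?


Word 1: "forget" → sorted: efgort
Word 2: "efrtfg" → sorted: effgrt
Same letters? efgort != effgrt
Anagram = No


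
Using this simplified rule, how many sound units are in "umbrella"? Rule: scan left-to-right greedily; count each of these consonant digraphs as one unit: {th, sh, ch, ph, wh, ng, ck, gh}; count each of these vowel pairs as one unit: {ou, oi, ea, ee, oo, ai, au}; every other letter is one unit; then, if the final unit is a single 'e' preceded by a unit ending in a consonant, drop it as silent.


Word: "umbrella" (8 letters)
Left-to-right scan:
  [1] 'u' (letter)
  [2] 'm' (letter)
  [3] 'b' (letter)
  [4] 'r' (letter)
  [5] 'e' (letter)
  [6] 'l' (letter)
  [7] 'l' (letter)
  [8] 'a' (letter)
Units from scan: 8
Sound units = 8 units


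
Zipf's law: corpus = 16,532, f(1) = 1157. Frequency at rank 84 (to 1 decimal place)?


Zipf's law: f(r) = f(1) / r
f(1) = 1157
f(84) = 1157 / 84
= 13.8 occurrences


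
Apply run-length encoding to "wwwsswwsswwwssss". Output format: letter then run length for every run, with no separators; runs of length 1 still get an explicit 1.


String: "wwwsswwsswwwssss"
Scanning for consecutive runs:
  'w' x 3
  's' x 2
  'w' x 2
  's' x 2
  'w' x 3
  's' x 4
RLE = "w3s2w2s2w3s4"


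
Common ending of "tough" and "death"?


Word 1: "tough"
Word 2: "death"
Comparing from end:
  Pos -1: 'h' == 'h'
  Pos -2: 'g' != 't' (stop)
LCS = "h" (length 1)


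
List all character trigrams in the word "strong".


Word: "strong" (length 6)
Number of trigrams = 6 - 3 + 1 = 4
  Position 0: "str"
  Position 1: "tro"
  Position 2: "ron"
  Position 3: "ong"
Trigrams = "str", "tro", "ron", "ong"


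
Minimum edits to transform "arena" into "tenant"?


Word 1: "arena" (length 5)
Word 2: "tenant" (length 6)
One optimal edit sequence (insert/delete/substitute each cost 1):
  1. delete 'a'  (+1)
  2. substitute 'r' -> 't'  (+1)
  3. keep 'e'
  4. keep 'n'
  5. keep 'a'
  6. insert 'n'  (+1)
  7. insert 't'  (+1)
Total edit operations: 4
Edit distance = 4


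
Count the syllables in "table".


Word: "table"
Syllable breakdown: ta / ble
Counting: 2 parts
= 2 syllables


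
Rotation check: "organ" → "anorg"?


Word: "organ", Candidate: "anorg"
Method: check if candidate is substring of word+word
"organorgan" contains "anorg"? Yes
Is rotation = Yes


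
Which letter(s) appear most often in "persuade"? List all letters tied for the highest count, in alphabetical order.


Word: "persuade"
Letter counts:
  'a': 1
  'd': 1
  'e': 2
  'p': 1
  'r': 1
  's': 1
  'u': 1
Maximum count = 2
Most frequent = 'e' (2 times each)


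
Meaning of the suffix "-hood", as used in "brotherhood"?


Suffix: -hood
Example: brotherhood = brother + -hood
Meaning = state / condition


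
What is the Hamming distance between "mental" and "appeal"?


Comparing character by character (same length = 6):
  Pos 0: 'm' vs 'a' !=
  Pos 1: 'e' vs 'p' !=
  Pos 2: 'n' vs 'p' !=
  Pos 3: 't' vs 'e' !=
  Pos 4: 'a' vs 'a' =
  Pos 5: 'l' vs 'l' =
Hamming distance = 4


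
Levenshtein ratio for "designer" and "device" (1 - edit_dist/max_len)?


Word 1: "designer" (length 8)
Word 2: "device" (length 6)
One optimal edit sequence:
  1. keep 'd'
  2. keep 'e'
  3. substitute 's' -> 'v'  (+1)
  4. keep 'i'
  5. delete 'g'  (+1)
  6. substitute 'n' -> 'c'  (+1)
  7. keep 'e'
  8. delete 'r'  (+1)
Edit distance = 4
Max length = max(8, 6) = 8
Similarity = 1 - 4/8
= 0.5000


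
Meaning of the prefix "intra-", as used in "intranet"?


Prefix: intra-
As in: intranet -> intra- + net
Meaning = within


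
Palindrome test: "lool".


Word: "lool"
Reversed: "lool"
Forward == Backward? lool == lool
Palindrome = Yes


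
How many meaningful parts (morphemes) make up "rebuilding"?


Word: "rebuilding"
Morphemes: re- / build / -ing
Each morpheme carries meaning
= 3 morphemes


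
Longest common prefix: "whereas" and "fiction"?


Word 1: "whereas"
Word 2: "fiction"
Comparing from start:
  Pos 0: 'w' != 'f' (stop)
LCP = "" (length 0)


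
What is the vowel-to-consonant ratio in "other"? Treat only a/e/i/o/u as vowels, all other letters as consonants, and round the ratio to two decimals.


Word: "other"
Vowels (a,e,i,o,u): 2
Consonants: 3
Ratio = 2/3
= 0.67


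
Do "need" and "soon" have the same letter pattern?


Pattern of "need": [0, 1, 1, 2]
Pattern of "soon": [0, 1, 1, 2]
Patterns match
Same pattern = Yes


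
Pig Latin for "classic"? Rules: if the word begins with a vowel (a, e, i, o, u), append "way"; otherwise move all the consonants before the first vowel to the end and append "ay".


Word: "classic"
Starts with consonant(s) → move to end, add 'ay'
Consonant cluster: "cl"
Pig Latin = "assicclay"


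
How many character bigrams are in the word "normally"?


Word: "normally" (length 8)
Number of 2-grams = length - 2 + 1 = 8 - 2 + 1
= 7


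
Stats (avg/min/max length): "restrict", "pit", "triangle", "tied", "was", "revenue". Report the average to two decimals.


Lengths: "restrict"=8, "pit"=3, "triangle"=8, "tied"=4, "was"=3, "revenue"=7
Sum = 33, Count = 6
Average = 33/6 = 5.50
= avg=5.50, min=3, max=8


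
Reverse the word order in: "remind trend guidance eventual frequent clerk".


Original: "remind trend guidance eventual frequent clerk"
Words (1..n): remind | trend | guidance | eventual | frequent | clerk
Reversed (n..1): clerk | frequent | eventual | guidance | trend | remind
Result = "clerk frequent eventual guidance trend remind"


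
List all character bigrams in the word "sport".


Word: "sport" (length 5)
Number of bigrams = 5 - 2 + 1 = 4
  Position 0: "sp"
  Position 1: "po"
  Position 2: "or"
  Position 3: "rt"
Bigrams = "sp", "po", "or", "rt"


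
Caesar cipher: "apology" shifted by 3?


Word: "apology"
Shift: 3
Each letter → (letter + shift) mod 26:
  'a' (0) + 3 = 3 → 'd'
  'p' (15) + 3 = 18 → 's'
  'o' (14) + 3 = 17 → 'r'
  'l' (11) + 3 = 14 → 'o'
  'o' (14) + 3 = 17 → 'r'
  'g' (6) + 3 = 9 → 'j'
  'y' (24) + 3 = 1 → 'b'
Result = "dsrorjb"


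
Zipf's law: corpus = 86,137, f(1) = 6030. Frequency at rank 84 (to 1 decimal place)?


Zipf's law: f(r) = f(1) / r
f(1) = 6030
f(84) = 6030 / 84
= 71.8 occurrences


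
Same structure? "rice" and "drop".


Pattern of "rice": [0, 1, 2, 3]
Pattern of "drop": [0, 1, 2, 3]
Patterns match
Same pattern = Yes


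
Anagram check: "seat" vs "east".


Word 1: "seat" → sorted: aest
Word 2: "east" → sorted: aest
Same letters? aest == aest
Anagram = Yes


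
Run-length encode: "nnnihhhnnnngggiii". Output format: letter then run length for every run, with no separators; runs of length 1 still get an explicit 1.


String: "nnnihhhnnnngggiii"
Scanning for consecutive runs:
  'n' x 3
  'i' x 1
  'h' x 3
  'n' x 4
  'g' x 3
  'i' x 3
RLE = "n3i1h3n4g3i3"


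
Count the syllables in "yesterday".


Word: "yesterday"
Syllable breakdown: yes-ter-day
Counting: 3 parts
= 3 syllables


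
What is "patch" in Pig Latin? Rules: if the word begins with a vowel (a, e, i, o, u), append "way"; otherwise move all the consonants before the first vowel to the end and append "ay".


Word: "patch"
Starts with consonant(s) → move to end, add 'ay'
Consonant cluster: "p"
Pig Latin = "atchpay"


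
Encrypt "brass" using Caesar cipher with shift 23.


Word: "brass"
Shift: 23
Each letter → (letter + shift) mod 26:
  'b' (1) + 23 = 24 → 'y'
  'r' (17) + 23 = 14 → 'o'
  'a' (0) + 23 = 23 → 'x'
  's' (18) + 23 = 15 → 'p'
  's' (18) + 23 = 15 → 'p'
Result = "yoxpp"


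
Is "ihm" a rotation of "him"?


Word: "him", Candidate: "ihm"
Method: check if candidate is substring of word+word
"himhim" contains "ihm"? No
Is rotation = No


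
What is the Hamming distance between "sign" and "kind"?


Comparing character by character (same length = 4):
  Pos 0: 's' vs 'k' !=
  Pos 1: 'i' vs 'i' =
  Pos 2: 'g' vs 'n' !=
  Pos 3: 'n' vs 'd' !=
Hamming distance = 3


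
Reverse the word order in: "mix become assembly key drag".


Original: "mix become assembly key drag"
Words (1..n): mix | become | assembly | key | drag
Reversed (n..1): drag | key | assembly | become | mix
Result = "drag key assembly become mix"


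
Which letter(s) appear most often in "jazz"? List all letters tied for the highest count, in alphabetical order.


Word: "jazz"
Letter counts:
  'a': 1
  'j': 1
  'z': 2
Maximum count = 2
Most frequent = 'z' (2 times each)


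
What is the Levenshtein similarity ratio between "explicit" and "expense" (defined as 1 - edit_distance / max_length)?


Word 1: "explicit" (length 8)
Word 2: "expense" (length 7)
One optimal edit sequence:
  1. keep 'e'
  2. keep 'x'
  3. keep 'p'
  4. delete 'l'  (+1)
  5. substitute 'i' -> 'e'  (+1)
  6. substitute 'c' -> 'n'  (+1)
  7. substitute 'i' -> 's'  (+1)
  8. substitute 't' -> 'e'  (+1)
Edit distance = 5
Max length = max(8, 7) = 8
Similarity = 1 - 5/8
= 0.3750


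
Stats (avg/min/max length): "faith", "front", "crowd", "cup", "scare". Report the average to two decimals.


Lengths: "faith"=5, "front"=5, "crowd"=5, "cup"=3, "scare"=5
Sum = 23, Count = 5
Average = 23/5 = 4.60
= avg=4.60, min=3, max=5


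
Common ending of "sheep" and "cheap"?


Word 1: "sheep"
Word 2: "cheap"
Comparing from end:
  Pos -1: 'p' == 'p'
  Pos -2: 'e' != 'a' (stop)
LCS = "p" (length 1)


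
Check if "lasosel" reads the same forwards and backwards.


Word: "lasosel"
Reversed: "lesosal"
Forward == Backward? lasosel != lesosal
Palindrome = No


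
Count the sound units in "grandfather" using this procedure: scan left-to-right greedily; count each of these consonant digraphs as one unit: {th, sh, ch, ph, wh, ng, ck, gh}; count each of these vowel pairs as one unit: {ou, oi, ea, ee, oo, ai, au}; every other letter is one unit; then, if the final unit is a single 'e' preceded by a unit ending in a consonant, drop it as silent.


Word: "grandfather" (11 letters)
Left-to-right scan:
  (1) 'g' (letter)
  (2) 'r' (letter)
  (3) 'a' (letter)
  (4) 'n' (letter)
  (5) 'd' (letter)
  (6) 'f' (letter)
  (7) 'a' (letter)
  (8) 'th' (digraph)
  (9) 'e' (letter)
  (10) 'r' (letter)
Units from scan: 10
Sound units = 10 units


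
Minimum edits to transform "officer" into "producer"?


Word 1: "officer" (length 7)
Word 2: "producer" (length 8)
One optimal edit sequence (insert/delete/substitute each cost 1):
  1. insert 'p'  (+1)
  2. substitute 'o' -> 'r'  (+1)
  3. substitute 'f' -> 'o'  (+1)
  4. substitute 'f' -> 'd'  (+1)
  5. substitute 'i' -> 'u'  (+1)
  6. keep 'c'
  7. keep 'e'
  8. keep 'r'
Total edit operations: 5
Edit distance = 5


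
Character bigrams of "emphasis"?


Word: "emphasis" (length 8)
Number of bigrams = 8 - 2 + 1 = 7
  Position 0: "em"
  Position 1: "mp"
  Position 2: "ph"
  Position 3: "ha"
  Position 4: "as"
  Position 5: "si"
  Position 6: "is"
Bigrams = "em", "mp", "ph", "ha", "as", "si", "is"


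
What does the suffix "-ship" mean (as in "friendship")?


Suffix: -ship
Example: friendship = friend + -ship
Meaning = state / position


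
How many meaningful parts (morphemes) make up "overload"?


Word: "overload"
Morphemes: over- + load
Each morpheme carries meaning
= 2 morphemes


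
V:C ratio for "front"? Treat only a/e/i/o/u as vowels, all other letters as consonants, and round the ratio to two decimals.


Word: "front"
Vowels (a,e,i,o,u): 1
Consonants: 4
Ratio = 1/4
= 0.25


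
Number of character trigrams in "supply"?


Word: "supply" (length 6)
Number of 3-grams = length - 3 + 1 = 6 - 3 + 1
= 4


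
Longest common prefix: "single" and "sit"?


Word 1: "single"
Word 2: "sit"
Comparing from start:
  Pos 0: 's' == 's'
  Pos 1: 'i' == 'i'
  Pos 2: 'n' != 't' (stop)
LCP = "si" (length 2)


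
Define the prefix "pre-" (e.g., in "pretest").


Prefix: pre-
Example: pretest = pre- + test
Meaning = before


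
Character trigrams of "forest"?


Word: "forest" (length 6)
Number of trigrams = 6 - 3 + 1 = 4
  Position 0: "for"
  Position 1: "ore"
  Position 2: "res"
  Position 3: "est"
Trigrams = "for", "ore", "res", "est"


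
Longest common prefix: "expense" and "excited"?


Word 1: "expense"
Word 2: "excited"
Comparing from start:
  Pos 0: 'e' == 'e'
  Pos 1: 'x' == 'x'
  Pos 2: 'p' != 'c' (stop)
LCP = "ex" (length 2)


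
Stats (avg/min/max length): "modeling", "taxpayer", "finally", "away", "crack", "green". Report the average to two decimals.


Lengths: "modeling"=8, "taxpayer"=8, "finally"=7, "away"=4, "crack"=5, "green"=5
Sum = 37, Count = 6
Average = 37/6 = 6.17
= avg=6.17, min=4, max=8


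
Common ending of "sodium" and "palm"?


Word 1: "sodium"
Word 2: "palm"
Comparing from end:
  Pos -1: 'm' == 'm'
  Pos -2: 'u' != 'l' (stop)
LCS = "m" (length 1)


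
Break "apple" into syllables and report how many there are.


Word: "apple"
Syllable breakdown: ap | ple
Counting: 2 parts
= 2 syllables


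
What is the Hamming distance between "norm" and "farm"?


Comparing character by character (same length = 4):
  Pos 0: 'n' vs 'f' !=
  Pos 1: 'o' vs 'a' !=
  Pos 2: 'r' vs 'r' =
  Pos 3: 'm' vs 'm' =
Hamming distance = 2


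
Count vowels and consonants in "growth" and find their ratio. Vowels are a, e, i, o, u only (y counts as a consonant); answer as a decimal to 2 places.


Word: "growth"
Vowels (a,e,i,o,u): 1
Consonants: 5
Ratio = 1/5
= 0.20


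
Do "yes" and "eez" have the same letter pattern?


Pattern of "yes": [0, 1, 2]
Pattern of "eez": [0, 0, 1]
Patterns do not match
Same pattern = No


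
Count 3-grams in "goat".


Word: "goat" (length 4)
Number of 3-grams = length - 3 + 1 = 4 - 3 + 1
= 2


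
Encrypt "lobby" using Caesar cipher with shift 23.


Word: "lobby"
Shift: 23
Each letter → (letter + shift) mod 26:
  'l' (11) + 23 = 8 → 'i'
  'o' (14) + 23 = 11 → 'l'
  'b' (1) + 23 = 24 → 'y'
  'b' (1) + 23 = 24 → 'y'
  'y' (24) + 23 = 21 → 'v'
Result = "ilyyv"


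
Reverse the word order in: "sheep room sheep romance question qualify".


Original: "sheep room sheep romance question qualify"
Words (1..n): sheep | room | sheep | romance | question | qualify
Reversed (n..1): qualify | question | romance | sheep | room | sheep
Result = "qualify question romance sheep room sheep"


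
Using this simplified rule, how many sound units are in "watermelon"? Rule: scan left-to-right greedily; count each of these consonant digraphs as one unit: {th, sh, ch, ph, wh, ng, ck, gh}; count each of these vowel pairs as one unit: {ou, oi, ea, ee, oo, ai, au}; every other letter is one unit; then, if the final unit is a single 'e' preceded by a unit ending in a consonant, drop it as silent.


Word: "watermelon" (10 letters)
Left-to-right scan:
  1. 'w' (letter)
  2. 'a' (letter)
  3. 't' (letter)
  4. 'e' (letter)
  5. 'r' (letter)
  6. 'm' (letter)
  7. 'e' (letter)
  8. 'l' (letter)
  9. 'o' (letter)
  10. 'n' (letter)
Units from scan: 10
Sound units = 10 units


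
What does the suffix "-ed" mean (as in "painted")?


Suffix: -ed
Example: painted = paint + -ed
Meaning = past tense


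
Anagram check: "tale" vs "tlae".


Word 1: "tale" → sorted: aelt
Word 2: "tlae" → sorted: aelt
Same letters? aelt == aelt
Anagram = Yes


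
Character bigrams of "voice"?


Word: "voice" (length 5)
Number of bigrams = 5 - 2 + 1 = 4
  Position 0: "vo"
  Position 1: "oi"
  Position 2: "ic"
  Position 3: "ce"
Bigrams = "vo", "oi", "ic", "ce"


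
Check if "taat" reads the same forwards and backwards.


Word: "taat"
Reversed: "taat"
Forward == Backward? taat == taat
Palindrome = Yes


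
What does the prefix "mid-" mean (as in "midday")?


Prefix: mid-
Example: midday = mid- + day
Meaning = middle


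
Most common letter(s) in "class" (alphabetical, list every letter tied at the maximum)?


Word: "class"
Letter counts:
  'a': 1
  'c': 1
  'l': 1
  's': 2
Maximum count = 2
Most frequent = 's' (2 times each)


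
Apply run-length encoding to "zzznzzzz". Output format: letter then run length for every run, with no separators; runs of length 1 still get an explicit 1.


String: "zzznzzzz"
Scanning for consecutive runs:
  'z' x 3
  'n' x 1
  'z' x 4
RLE = "z3n1z4"


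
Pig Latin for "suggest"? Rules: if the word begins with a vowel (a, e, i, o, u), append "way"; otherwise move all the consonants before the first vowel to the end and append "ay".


Word: "suggest"
Starts with consonant(s) → move to end, add 'ay'
Consonant cluster: "s"
Pig Latin = "uggestsay"


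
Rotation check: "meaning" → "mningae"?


Word: "meaning", Candidate: "mningae"
Method: check if candidate is substring of word+word
"meaningmeaning" contains "mningae"? No
Is rotation = No


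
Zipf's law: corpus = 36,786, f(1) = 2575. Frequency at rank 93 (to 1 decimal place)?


Zipf's law: f(r) = f(1) / r
f(1) = 2575
f(93) = 2575 / 93
= 27.7 occurrences


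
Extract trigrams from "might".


Word: "might" (length 5)
Number of trigrams = 5 - 3 + 1 = 3
  Position 0: "mig"
  Position 1: "igh"
  Position 2: "ght"
Trigrams = "mig", "igh", "ght"


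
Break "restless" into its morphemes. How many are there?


Word: "restless"
Morphemes: rest | -less
Each morpheme carries meaning
= 2 morphemes


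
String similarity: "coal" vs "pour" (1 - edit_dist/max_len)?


Word 1: "coal" (length 4)
Word 2: "pour" (length 4)
One optimal edit sequence:
  1. substitute 'c' -> 'p'  (+1)
  2. keep 'o'
  3. substitute 'a' -> 'u'  (+1)
  4. substitute 'l' -> 'r'  (+1)
Edit distance = 3
Max length = max(4, 4) = 4
Similarity = 1 - 3/4
= 0.2500


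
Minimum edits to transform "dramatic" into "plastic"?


Word 1: "dramatic" (length 8)
Word 2: "plastic" (length 7)
One optimal edit sequence (insert/delete/substitute each cost 1):
  1. substitute 'd' -> 'p'  (+1)
  2. substitute 'r' -> 'l'  (+1)
  3. keep 'a'
  4. delete 'm'  (+1)
  5. substitute 'a' -> 's'  (+1)
  6. keep 't'
  7. keep 'i'
  8. keep 'c'
Total edit operations: 4
Edit distance = 4


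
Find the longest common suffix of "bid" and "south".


Word 1: "bid"
Word 2: "south"
Comparing from end:
  Pos -1: 'd' != 'h' (stop)
LCS = "" (length 0)


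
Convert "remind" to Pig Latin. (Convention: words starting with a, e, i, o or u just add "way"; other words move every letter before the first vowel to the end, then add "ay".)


Word: "remind"
Starts with consonant(s) → move to end, add 'ay'
Consonant cluster: "r"
Pig Latin = "emindray"


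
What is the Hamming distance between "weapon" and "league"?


Comparing character by character (same length = 6):
  Pos 0: 'w' vs 'l' !=
  Pos 1: 'e' vs 'e' =
  Pos 2: 'a' vs 'a' =
  Pos 3: 'p' vs 'g' !=
  Pos 4: 'o' vs 'u' !=
  Pos 5: 'n' vs 'e' !=
Hamming distance = 4


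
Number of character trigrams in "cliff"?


Word: "cliff" (length 5)
Number of 3-grams = length - 3 + 1 = 5 - 3 + 1
= 3


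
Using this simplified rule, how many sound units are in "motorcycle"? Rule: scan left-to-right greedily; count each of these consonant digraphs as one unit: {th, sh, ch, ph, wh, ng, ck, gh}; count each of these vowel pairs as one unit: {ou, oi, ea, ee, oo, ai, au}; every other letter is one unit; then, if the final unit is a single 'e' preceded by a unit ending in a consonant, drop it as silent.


Word: "motorcycle" (10 letters)
Left-to-right scan:
  [1] 'm' (letter)
  [2] 'o' (letter)
  [3] 't' (letter)
  [4] 'o' (letter)
  [5] 'r' (letter)
  [6] 'c' (letter)
  [7] 'y' (letter)
  [8] 'c' (letter)
  [9] 'l' (letter)
  [10] 'e' (letter)
Units from scan: 10
Final unit is 'e' after a consonant -> drop as silent (-1)
Sound units = 9 units


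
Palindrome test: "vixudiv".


Word: "vixudiv"
Reversed: "viduxiv"
Forward == Backward? vixudiv != viduxiv
Palindrome = No


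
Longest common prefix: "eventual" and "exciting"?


Word 1: "eventual"
Word 2: "exciting"
Comparing from start:
  Pos 0: 'e' == 'e'
  Pos 1: 'v' != 'x' (stop)
LCP = "e" (length 1)


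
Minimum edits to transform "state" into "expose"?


Word 1: "state" (length 5)
Word 2: "expose" (length 6)
One optimal edit sequence (insert/delete/substitute each cost 1):
  1. insert 'e'  (+1)
  2. substitute 's' -> 'x'  (+1)
  3. substitute 't' -> 'p'  (+1)
  4. substitute 'a' -> 'o'  (+1)
  5. substitute 't' -> 's'  (+1)
  6. keep 'e'
Total edit operations: 5
Edit distance = 5


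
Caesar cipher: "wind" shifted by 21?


Word: "wind"
Shift: 21
Each letter → (letter + shift) mod 26:
  'w' (22) + 21 = 17 → 'r'
  'i' (8) + 21 = 3 → 'd'
  'n' (13) + 21 = 8 → 'i'
  'd' (3) + 21 = 24 → 'y'
Result = "rdiy"


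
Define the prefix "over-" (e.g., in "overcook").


Prefix: over-
Example: overcook = over- + cook
Meaning = excessive


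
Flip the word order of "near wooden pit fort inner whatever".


Original: "near wooden pit fort inner whatever"
Words (1..n): near | wooden | pit | fort | inner | whatever
Reversed (n..1): whatever | inner | fort | pit | wooden | near
Result = "whatever inner fort pit wooden near"


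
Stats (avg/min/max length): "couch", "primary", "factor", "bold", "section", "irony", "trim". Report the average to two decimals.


Lengths: "couch"=5, "primary"=7, "factor"=6, "bold"=4, "section"=7, "irony"=5, "trim"=4
Sum = 38, Count = 7
Average = 38/7 = 5.43
= avg=5.43, min=4, max=7


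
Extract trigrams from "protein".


Word: "protein" (length 7)
Number of trigrams = 7 - 3 + 1 = 5
  Position 0: "pro"
  Position 1: "rot"
  Position 2: "ote"
  Position 3: "tei"
  Position 4: "ein"
Trigrams = "pro", "rot", "ote", "tei", "ein"


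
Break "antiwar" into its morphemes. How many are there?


Word: "antiwar"
Morphemes: anti- + war
Each morpheme carries meaning
= 2 morphemes


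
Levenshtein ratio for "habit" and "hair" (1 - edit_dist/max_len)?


Word 1: "habit" (length 5)
Word 2: "hair" (length 4)
One optimal edit sequence:
  1. keep 'h'
  2. keep 'a'
  3. delete 'b'  (+1)
  4. keep 'i'
  5. substitute 't' -> 'r'  (+1)
Edit distance = 2
Max length = max(5, 4) = 5
Similarity = 1 - 2/5
= 0.6000


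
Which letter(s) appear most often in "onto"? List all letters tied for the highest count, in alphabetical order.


Word: "onto"
Letter counts:
  'n': 1
  'o': 2
  't': 1
Maximum count = 2
Most frequent = 'o' (2 times each)


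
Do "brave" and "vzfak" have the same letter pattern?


Pattern of "brave": [0, 1, 2, 3, 4]
Pattern of "vzfak": [0, 1, 2, 3, 4]
Patterns match
Same pattern = Yes


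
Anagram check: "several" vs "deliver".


Word 1: "several" → sorted: aeelrsv
Word 2: "deliver" → sorted: deeilrv
Same letters? aeelrsv != deeilrv
Anagram = No


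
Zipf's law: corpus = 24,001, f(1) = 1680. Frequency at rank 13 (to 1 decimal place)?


Zipf's law: f(r) = f(1) / r
f(1) = 1680
f(13) = 1680 / 13
= 129.2 occurrences


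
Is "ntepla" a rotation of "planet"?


Word: "planet", Candidate: "ntepla"
Method: check if candidate is substring of word+word
"planetplanet" contains "ntepla"? No
Is rotation = No


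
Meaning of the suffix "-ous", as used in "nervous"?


Suffix: -ous
Example: nervous (nerve + -ous, with a spelling change)
Meaning = having quality of


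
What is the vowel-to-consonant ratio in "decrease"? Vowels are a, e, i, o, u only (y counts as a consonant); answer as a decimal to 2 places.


Word: "decrease"
Vowels (a,e,i,o,u): 4
Consonants: 4
Ratio = 4/4
= 1.00


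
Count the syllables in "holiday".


Word: "holiday"
Syllable breakdown: hol · i · day
Counting: 3 parts
= 3 syllables


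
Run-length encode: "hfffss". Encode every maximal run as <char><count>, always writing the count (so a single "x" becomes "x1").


String: "hfffss"
Scanning for consecutive runs:
  'h' x 1
  'f' x 3
  's' x 2
RLE = "h1f3s2"


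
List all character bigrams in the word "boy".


Word: "boy" (length 3)
Number of bigrams = 3 - 2 + 1 = 2
  Position 0: "bo"
  Position 1: "oy"
Bigrams = "bo", "oy"


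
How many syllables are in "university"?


Word: "university"
Syllable breakdown: u | ni | ver | si | ty
Counting: 5 parts
= 5 syllables


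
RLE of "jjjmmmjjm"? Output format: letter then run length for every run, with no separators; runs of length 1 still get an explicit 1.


String: "jjjmmmjjm"
Scanning for consecutive runs:
  'j' x 3
  'm' x 3
  'j' x 2
  'm' x 1
RLE = "j3m3j2m1"


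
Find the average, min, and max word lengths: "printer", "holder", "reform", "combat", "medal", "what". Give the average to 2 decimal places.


Lengths: "printer"=7, "holder"=6, "reform"=6, "combat"=6, "medal"=5, "what"=4
Sum = 34, Count = 6
Average = 34/6 = 5.67
= avg=5.67, min=4, max=7


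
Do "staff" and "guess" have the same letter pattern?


Pattern of "staff": [0, 1, 2, 3, 3]
Pattern of "guess": [0, 1, 2, 3, 3]
Patterns match
Same pattern = Yes


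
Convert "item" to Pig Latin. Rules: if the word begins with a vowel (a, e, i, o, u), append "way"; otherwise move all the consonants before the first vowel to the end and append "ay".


Word: "item"
Starts with vowel → add 'way'
Pig Latin = "itemway"
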